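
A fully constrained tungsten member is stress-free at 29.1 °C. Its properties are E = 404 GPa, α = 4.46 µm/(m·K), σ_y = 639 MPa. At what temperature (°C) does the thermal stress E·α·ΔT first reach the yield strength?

E·α·ΔT = 639.0 MPa ⇒ ΔT = 639.0 / (404.0×10³ × 4.46×10⁻⁶) = 354.6 K.
T = 29.1 + 354.6 = 383.7 °C.

384 °C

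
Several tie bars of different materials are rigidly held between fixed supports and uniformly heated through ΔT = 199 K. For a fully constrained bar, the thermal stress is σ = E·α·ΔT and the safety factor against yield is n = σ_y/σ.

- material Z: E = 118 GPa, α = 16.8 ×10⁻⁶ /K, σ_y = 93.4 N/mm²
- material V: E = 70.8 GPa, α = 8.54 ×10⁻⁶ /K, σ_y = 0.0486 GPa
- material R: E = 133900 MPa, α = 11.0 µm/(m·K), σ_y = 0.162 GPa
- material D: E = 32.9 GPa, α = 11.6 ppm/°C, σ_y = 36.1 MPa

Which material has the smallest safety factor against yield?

material Z

With everything in SI (GPa, ×10⁻⁶/K, MPa):
  material Z: E = 118.0, α = 16.8, σ_y = 93.40 → σ = 394 MPa, n = 0.237
  material V: E = 70.80, α = 8.54, σ_y = 48.60 → σ = 120 MPa, n = 0.404
  material R: E = 133.9, α = 11.0, σ_y = 162.0 → σ = 293 MPa, n = 0.553
  material D: E = 32.90, α = 11.6, σ_y = 36.10 → σ = 75.9 MPa, n = 0.475
Smallest n: material Z with n = 0.237.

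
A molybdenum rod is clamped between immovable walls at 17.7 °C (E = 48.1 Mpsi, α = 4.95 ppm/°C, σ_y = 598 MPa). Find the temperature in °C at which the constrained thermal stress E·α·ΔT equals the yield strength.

E = 48.1 Mpsi = 331.6 GPa.
E·α·ΔT = 598.0 MPa ⇒ ΔT = 598.0 / (331.6×10³ × 4.95×10⁻⁶) = 364.3 K.
T = 17.7 + 364.3 = 382.0 °C.

382 °C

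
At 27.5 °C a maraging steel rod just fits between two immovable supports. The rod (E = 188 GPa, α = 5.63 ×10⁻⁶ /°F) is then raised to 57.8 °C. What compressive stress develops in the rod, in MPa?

57.7 MPa

α = 5.63×10⁻⁶/°F × 9/5 = 10.1×10⁻⁶/K.
ΔT = 30.30 K. Constrained thermal stress σ = E·α·ΔT = 188.0×10³ MPa × 10.1×10⁻⁶ × 30.30 = 57.7 MPa (compressive).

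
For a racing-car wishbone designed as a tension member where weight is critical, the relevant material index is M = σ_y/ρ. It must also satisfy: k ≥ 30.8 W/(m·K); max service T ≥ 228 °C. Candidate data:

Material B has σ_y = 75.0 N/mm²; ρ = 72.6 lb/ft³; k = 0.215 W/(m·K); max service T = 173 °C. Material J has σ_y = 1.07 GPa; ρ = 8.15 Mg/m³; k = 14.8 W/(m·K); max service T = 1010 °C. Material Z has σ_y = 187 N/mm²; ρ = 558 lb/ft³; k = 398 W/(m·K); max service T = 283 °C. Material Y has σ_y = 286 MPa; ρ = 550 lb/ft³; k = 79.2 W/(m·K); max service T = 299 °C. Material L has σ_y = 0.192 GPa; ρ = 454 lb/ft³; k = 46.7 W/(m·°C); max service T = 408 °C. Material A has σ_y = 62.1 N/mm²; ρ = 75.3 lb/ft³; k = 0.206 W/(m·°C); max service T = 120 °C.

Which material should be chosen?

material Y

Screen on constraints: k ≥ 30.8 W/(m·K); max service T ≥ 228 °C. Survivors: material Z, material Y, material L.
After converting to SI:
  material Z: σ_y = 187.0 MPa, ρ = 8938 kg/m³
  material Y: σ_y = 286.0 MPa, ρ = 8810 kg/m³
  material L: σ_y = 192.0 MPa, ρ = 7272 kg/m³
  material Y: M = 32.5 kN·m/kg
  material L: M = 26.4 kN·m/kg
  material Z: M = 20.9 kN·m/kg
Material Y ranks first.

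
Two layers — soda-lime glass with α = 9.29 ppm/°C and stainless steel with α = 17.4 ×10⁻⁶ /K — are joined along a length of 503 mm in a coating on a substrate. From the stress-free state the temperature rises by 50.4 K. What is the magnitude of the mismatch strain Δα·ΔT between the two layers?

4.09×10⁻⁴

Δα = |9.29 − 17.4|×10⁻⁶/K = 8.11×10⁻⁶/K.
Mismatch strain = Δα·ΔT = 8.11×10⁻⁶ × 50.4 = 4.09×10⁻⁴.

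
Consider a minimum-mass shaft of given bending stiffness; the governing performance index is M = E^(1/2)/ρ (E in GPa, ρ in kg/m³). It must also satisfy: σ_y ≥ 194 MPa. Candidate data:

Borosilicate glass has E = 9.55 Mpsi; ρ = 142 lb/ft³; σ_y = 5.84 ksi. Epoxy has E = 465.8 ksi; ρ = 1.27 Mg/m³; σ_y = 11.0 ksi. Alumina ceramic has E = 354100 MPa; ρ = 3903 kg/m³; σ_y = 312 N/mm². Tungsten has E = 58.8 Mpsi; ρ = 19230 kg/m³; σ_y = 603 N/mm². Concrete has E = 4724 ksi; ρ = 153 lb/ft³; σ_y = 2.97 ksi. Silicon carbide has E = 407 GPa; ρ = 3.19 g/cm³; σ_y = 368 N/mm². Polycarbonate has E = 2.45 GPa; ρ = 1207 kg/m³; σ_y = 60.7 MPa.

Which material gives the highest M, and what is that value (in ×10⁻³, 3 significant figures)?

silicon carbide, M = 6.32×10⁻³

Screen on constraints: σ_y ≥ 194 MPa. Survivors: alumina ceramic, tungsten, silicon carbide.
Putting every candidate on a common basis:
  alumina ceramic: E = 354.1 GPa, ρ = 3903 kg/m³
  tungsten: E = 405.4 GPa, ρ = 19230 kg/m³
  silicon carbide: E = 407.0 GPa, ρ = 3190 kg/m³
  silicon carbide: M = 6.32×10⁻³
  alumina ceramic: M = 4.82×10⁻³
  tungsten: M = 1.05×10⁻³
The maximum is for silicon carbide.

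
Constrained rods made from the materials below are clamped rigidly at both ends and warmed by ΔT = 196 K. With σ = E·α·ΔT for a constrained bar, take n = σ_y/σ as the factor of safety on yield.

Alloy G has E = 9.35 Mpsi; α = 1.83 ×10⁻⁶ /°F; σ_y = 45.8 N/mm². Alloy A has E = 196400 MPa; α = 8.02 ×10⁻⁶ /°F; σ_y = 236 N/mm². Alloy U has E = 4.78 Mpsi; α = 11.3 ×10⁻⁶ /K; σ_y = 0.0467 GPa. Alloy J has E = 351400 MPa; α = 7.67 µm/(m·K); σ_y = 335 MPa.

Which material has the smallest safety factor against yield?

alloy A

With everything in SI (GPa, ×10⁻⁶/K, MPa):
  alloy G: E = 64.47, α = 3.29, σ_y = 45.80 → σ = 41.6 MPa, n = 1.10
  alloy A: E = 196.4, α = 14.4, σ_y = 236.0 → σ = 556 MPa, n = 0.425
  alloy U: E = 32.96, α = 11.3, σ_y = 46.70 → σ = 73.0 MPa, n = 0.640
  alloy J: E = 351.4, α = 7.67, σ_y = 335.0 → σ = 528 MPa, n = 0.634
Alloy A has the lowest safety factor, n = 0.425.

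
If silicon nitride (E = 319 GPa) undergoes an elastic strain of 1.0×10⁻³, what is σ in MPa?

319 MPa

σ = E·ε = 319000 MPa × 1.0×10⁻³ = 319 MPa.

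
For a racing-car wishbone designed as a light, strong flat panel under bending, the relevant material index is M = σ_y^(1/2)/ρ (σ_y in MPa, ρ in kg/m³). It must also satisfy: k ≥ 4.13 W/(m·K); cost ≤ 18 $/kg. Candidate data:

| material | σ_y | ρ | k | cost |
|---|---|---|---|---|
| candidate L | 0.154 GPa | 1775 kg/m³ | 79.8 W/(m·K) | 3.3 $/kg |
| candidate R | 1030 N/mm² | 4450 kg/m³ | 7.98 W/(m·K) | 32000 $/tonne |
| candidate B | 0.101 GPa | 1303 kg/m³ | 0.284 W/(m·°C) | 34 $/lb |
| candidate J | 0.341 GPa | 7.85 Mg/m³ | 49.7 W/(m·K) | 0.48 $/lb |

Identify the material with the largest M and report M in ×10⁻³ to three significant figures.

Screen on constraints: k ≥ 4.13 W/(m·K); cost ≤ 18 $/kg. Survivors: candidate L, candidate J.
In SI units:
  candidate L: σ_y = 154.0 MPa, ρ = 1775 kg/m³
  candidate J: σ_y = 341.0 MPa, ρ = 7850 kg/m³
  candidate L: M = 6.99×10⁻³
  candidate J: M = 2.35×10⁻³
Candidate L ranks first.

candidate L, M = 6.99×10⁻³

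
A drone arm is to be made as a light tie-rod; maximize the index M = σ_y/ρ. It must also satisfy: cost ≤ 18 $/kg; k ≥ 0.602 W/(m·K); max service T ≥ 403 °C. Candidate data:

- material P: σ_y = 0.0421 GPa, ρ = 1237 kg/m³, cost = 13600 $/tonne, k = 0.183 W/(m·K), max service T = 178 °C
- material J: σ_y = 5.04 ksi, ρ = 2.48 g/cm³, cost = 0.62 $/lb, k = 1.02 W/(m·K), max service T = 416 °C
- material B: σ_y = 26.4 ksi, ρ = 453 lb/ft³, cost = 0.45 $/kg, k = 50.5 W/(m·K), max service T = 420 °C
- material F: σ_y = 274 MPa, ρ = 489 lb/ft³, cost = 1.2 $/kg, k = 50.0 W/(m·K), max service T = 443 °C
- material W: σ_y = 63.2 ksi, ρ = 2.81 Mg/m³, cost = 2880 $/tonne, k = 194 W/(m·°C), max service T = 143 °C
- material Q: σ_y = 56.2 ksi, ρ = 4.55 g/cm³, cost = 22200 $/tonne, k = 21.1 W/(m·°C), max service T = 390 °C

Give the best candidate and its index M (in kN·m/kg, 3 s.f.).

material F, M = 35.0 kN·m/kg

Screen on constraints: cost ≤ 18 $/kg; k ≥ 0.602 W/(m·K); max service T ≥ 403 °C. Survivors: material J, material B, material F.
Convert each candidate to consistent units, then evaluate M:
  material J: σ_y = 34.75 MPa, ρ = 2480 kg/m³
  material B: σ_y = 182.0 MPa, ρ = 7256 kg/m³
  material F: σ_y = 274.0 MPa, ρ = 7833 kg/m³
  material F: M = 35.0 kN·m/kg
  material B: M = 25.1 kN·m/kg
  material J: M = 14.0 kN·m/kg
Material F ranks first.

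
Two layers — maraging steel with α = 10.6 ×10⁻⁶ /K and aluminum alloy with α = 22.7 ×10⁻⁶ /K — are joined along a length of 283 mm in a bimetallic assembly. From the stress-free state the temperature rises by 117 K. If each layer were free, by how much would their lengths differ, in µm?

Δα = |10.6 − 22.7|×10⁻⁶/K = 12.1×10⁻⁶/K.
ΔL_mismatch = Δα·L·ΔT = 12.1×10⁻⁶ × 283.0 mm × 117.0 K = 401 µm.

401 µm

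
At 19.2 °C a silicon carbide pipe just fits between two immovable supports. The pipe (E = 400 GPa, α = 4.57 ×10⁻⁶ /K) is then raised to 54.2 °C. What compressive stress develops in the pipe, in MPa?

ΔT = 35.00 K. Constrained thermal stress σ = E·α·ΔT = 400.0×10³ MPa × 4.57×10⁻⁶ × 35.00 = 64.0 MPa (compressive).

64.0 MPa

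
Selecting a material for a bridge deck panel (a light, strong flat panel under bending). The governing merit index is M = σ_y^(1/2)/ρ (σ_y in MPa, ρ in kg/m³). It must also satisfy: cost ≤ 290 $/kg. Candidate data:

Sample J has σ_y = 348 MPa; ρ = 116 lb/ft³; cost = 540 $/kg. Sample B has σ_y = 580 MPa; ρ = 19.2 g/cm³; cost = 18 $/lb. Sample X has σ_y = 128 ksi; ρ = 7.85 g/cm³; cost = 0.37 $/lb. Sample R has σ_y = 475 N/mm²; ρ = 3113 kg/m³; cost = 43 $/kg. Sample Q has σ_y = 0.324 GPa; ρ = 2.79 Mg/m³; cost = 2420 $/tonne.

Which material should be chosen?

sample R

Screen on constraints: cost ≤ 290 $/kg. Survivors: sample B, sample X, sample R, sample Q.
In SI units:
  sample B: σ_y = 580.0 MPa, ρ = 19200 kg/m³
  sample X: σ_y = 882.5 MPa, ρ = 7850 kg/m³
  sample R: σ_y = 475.0 MPa, ρ = 3113 kg/m³
  sample Q: σ_y = 324.0 MPa, ρ = 2790 kg/m³
  sample R: M = 7.00×10⁻³
  sample Q: M = 6.45×10⁻³
  sample X: M = 3.78×10⁻³
  sample B: M = 1.25×10⁻³
The maximum is for sample R.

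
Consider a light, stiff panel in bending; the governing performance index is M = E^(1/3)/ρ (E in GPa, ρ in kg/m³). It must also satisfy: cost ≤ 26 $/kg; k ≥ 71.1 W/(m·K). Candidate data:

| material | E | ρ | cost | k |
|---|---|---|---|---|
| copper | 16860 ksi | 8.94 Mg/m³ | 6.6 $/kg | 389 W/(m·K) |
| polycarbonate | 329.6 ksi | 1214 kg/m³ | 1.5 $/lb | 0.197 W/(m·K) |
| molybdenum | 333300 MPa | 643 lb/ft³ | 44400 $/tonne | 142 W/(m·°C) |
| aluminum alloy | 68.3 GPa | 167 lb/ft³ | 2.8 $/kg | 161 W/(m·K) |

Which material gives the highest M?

aluminum alloy

Screen on constraints: cost ≤ 26 $/kg; k ≥ 71.1 W/(m·K). Survivors: copper, aluminum alloy.
After converting to SI:
  copper: E = 116.2 GPa, ρ = 8940 kg/m³
  aluminum alloy: E = 68.30 GPa, ρ = 2675 kg/m³
  aluminum alloy: M = 1.53×10⁻³
  copper: M = 0.546×10⁻³
The maximum is for aluminum alloy.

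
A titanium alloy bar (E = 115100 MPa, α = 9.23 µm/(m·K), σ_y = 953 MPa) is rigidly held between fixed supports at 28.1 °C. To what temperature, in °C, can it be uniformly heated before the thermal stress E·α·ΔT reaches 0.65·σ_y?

611 °C

E = 115100 MPa = 115.1 GPa.
E·α·ΔT = 619.5 MPa ⇒ ΔT = 619.5 / (115.1×10³ × 9.23×10⁻⁶) = 583.1 K.
T = 28.1 + 583.1 = 611.2 °C.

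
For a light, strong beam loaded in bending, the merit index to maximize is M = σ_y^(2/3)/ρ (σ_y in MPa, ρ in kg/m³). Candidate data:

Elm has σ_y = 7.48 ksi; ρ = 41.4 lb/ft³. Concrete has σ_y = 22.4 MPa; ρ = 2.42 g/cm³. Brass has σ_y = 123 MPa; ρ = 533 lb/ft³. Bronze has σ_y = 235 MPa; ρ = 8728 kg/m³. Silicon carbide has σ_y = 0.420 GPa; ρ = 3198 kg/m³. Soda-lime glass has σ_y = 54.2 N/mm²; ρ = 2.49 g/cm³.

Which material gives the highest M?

elm

Putting every candidate on a common basis:
  elm: σ_y = 51.57 MPa, ρ = 663.2 kg/m³
  concrete: σ_y = 22.40 MPa, ρ = 2420 kg/m³
  brass: σ_y = 123.0 MPa, ρ = 8538 kg/m³
  bronze: σ_y = 235.0 MPa, ρ = 8728 kg/m³
  silicon carbide: σ_y = 420.0 MPa, ρ = 3198 kg/m³
  soda-lime glass: σ_y = 54.20 MPa, ρ = 2490 kg/m³
  elm: M = 20.9×10⁻³
  silicon carbide: M = 17.5×10⁻³
  soda-lime glass: M = 5.75×10⁻³
  bronze: M = 4.36×10⁻³
  concrete: M = 3.28×10⁻³
  brass: M = 2.90×10⁻³
The maximum is for elm.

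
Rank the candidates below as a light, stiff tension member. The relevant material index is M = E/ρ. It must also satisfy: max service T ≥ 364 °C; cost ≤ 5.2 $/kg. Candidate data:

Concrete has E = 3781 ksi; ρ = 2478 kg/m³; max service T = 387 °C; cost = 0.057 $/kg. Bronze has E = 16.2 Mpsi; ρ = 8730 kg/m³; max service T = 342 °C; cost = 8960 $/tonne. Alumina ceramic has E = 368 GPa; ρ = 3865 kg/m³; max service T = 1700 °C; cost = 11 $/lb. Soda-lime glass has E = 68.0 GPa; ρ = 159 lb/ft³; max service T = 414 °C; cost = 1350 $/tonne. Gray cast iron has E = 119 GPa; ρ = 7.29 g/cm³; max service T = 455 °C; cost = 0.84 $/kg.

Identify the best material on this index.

Screen on constraints: max service T ≥ 364 °C; cost ≤ 5.2 $/kg. Survivors: concrete, soda-lime glass, gray cast iron.
Normalizing units and computing the index:
  concrete: E = 26.07 GPa, ρ = 2478 kg/m³
  soda-lime glass: E = 68.00 GPa, ρ = 2547 kg/m³
  gray cast iron: E = 119.0 GPa, ρ = 7290 kg/m³
  soda-lime glass: M = 26.7 MN·m/kg
  gray cast iron: M = 16.3 MN·m/kg
  concrete: M = 10.5 MN·m/kg
Soda-lime glass has the largest M.

soda-lime glass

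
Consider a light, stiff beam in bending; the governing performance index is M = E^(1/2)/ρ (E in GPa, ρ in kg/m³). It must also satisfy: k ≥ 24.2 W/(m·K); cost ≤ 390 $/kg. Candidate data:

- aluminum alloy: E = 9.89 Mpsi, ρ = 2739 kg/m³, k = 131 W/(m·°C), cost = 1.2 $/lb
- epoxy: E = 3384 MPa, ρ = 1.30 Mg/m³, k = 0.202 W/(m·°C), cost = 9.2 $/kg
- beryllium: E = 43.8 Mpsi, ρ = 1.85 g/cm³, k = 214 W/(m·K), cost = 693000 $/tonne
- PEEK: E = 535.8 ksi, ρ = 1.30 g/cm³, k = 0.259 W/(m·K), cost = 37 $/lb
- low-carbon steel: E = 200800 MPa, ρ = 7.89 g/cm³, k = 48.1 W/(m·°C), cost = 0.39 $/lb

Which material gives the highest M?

Screen on constraints: k ≥ 24.2 W/(m·K); cost ≤ 390 $/kg. Survivors: aluminum alloy, low-carbon steel.
Putting every candidate on a common basis:
  aluminum alloy: E = 68.19 GPa, ρ = 2739 kg/m³
  low-carbon steel: E = 200.8 GPa, ρ = 7890 kg/m³
  aluminum alloy: M = 3.01×10⁻³
  low-carbon steel: M = 1.80×10⁻³
Highest index: aluminum alloy.

aluminum alloy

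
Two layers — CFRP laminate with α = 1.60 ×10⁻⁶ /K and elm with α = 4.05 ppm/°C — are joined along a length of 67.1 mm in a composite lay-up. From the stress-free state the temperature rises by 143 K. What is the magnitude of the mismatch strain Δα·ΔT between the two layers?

Δα = |1.60 − 4.05|×10⁻⁶/K = 2.45×10⁻⁶/K.
Mismatch strain = Δα·ΔT = 2.45×10⁻⁶ × 143.0 = 3.50×10⁻⁴.

3.50×10⁻⁴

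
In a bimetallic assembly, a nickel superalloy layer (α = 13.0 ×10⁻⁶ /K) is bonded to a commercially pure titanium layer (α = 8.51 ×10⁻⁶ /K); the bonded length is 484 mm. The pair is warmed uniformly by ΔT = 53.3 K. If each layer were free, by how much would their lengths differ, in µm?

Δα = |13.0 − 8.51|×10⁻⁶/K = 4.49×10⁻⁶/K.
ΔL_mismatch = Δα·L·ΔT = 4.49×10⁻⁶ × 484.0 mm × 53.3 K = 116 µm.

116 µm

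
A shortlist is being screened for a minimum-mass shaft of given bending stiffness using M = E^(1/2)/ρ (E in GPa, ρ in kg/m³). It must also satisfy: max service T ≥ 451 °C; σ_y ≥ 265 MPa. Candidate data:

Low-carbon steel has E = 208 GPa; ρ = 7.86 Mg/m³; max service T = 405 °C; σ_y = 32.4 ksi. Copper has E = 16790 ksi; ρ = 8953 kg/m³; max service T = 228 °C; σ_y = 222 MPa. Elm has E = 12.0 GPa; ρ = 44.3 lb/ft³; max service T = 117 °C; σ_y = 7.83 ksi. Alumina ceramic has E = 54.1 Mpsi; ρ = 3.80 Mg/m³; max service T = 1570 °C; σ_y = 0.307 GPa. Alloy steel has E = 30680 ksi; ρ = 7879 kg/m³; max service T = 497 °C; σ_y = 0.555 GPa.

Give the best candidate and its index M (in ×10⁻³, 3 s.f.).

alumina ceramic, M = 5.08×10⁻³

Screen on constraints: max service T ≥ 451 °C; σ_y ≥ 265 MPa. Survivors: alumina ceramic, alloy steel.
Putting every candidate on a common basis:
  alumina ceramic: E = 373.0 GPa, ρ = 3800 kg/m³
  alloy steel: E = 211.5 GPa, ρ = 7879 kg/m³
  alumina ceramic: M = 5.08×10⁻³
  alloy steel: M = 1.85×10⁻³
Highest index: alumina ceramic.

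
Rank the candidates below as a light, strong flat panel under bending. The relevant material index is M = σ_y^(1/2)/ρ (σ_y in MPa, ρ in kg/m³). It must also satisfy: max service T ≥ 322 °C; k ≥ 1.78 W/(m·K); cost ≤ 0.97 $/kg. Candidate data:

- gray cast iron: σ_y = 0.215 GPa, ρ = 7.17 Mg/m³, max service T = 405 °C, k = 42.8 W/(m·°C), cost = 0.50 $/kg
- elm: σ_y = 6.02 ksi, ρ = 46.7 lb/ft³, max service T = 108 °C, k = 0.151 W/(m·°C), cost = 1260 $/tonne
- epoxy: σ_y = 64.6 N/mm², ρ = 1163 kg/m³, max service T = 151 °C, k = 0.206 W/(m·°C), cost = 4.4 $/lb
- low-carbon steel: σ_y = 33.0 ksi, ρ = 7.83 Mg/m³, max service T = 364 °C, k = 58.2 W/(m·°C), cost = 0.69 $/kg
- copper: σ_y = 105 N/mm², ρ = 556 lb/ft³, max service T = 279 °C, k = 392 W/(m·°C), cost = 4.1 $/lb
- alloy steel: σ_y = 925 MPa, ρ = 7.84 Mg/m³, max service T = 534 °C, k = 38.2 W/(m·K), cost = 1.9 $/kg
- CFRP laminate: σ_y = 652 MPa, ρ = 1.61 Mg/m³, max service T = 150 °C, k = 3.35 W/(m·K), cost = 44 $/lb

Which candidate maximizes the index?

gray cast iron

Screen on constraints: max service T ≥ 322 °C; k ≥ 1.78 W/(m·K); cost ≤ 0.97 $/kg. Survivors: gray cast iron, low-carbon steel.
In SI units:
  gray cast iron: σ_y = 215.0 MPa, ρ = 7170 kg/m³
  low-carbon steel: σ_y = 227.5 MPa, ρ = 7830 kg/m³
  gray cast iron: M = 2.05×10⁻³
  low-carbon steel: M = 1.93×10⁻³
The maximum is for gray cast iron.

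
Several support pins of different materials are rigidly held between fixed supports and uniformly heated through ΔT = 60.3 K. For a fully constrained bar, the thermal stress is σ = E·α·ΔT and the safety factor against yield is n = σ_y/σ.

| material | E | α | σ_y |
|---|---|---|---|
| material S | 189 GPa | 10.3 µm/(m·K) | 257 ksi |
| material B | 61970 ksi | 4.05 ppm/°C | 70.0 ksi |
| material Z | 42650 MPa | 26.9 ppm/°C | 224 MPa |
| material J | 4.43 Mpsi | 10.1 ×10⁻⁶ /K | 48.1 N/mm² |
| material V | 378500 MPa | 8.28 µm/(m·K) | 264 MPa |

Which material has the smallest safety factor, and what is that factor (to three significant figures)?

In consistent units (E in GPa, α in ×10⁻⁶/K, σ_y in MPa):
  material S: E = 189.0, α = 10.3, σ_y = 1772 → σ = 117 MPa, n = 15.1
  material B: E = 427.3, α = 4.05, σ_y = 482.6 → σ = 104 MPa, n = 4.63
  material Z: E = 42.65, α = 26.9, σ_y = 224.0 → σ = 69.2 MPa, n = 3.24
  material J: E = 30.54, α = 10.1, σ_y = 48.10 → σ = 18.6 MPa, n = 2.59
  material V: E = 378.5, α = 8.28, σ_y = 264.0 → σ = 189 MPa, n = 1.40
Material V has the lowest safety factor, n = 1.40.

material V, n = 1.40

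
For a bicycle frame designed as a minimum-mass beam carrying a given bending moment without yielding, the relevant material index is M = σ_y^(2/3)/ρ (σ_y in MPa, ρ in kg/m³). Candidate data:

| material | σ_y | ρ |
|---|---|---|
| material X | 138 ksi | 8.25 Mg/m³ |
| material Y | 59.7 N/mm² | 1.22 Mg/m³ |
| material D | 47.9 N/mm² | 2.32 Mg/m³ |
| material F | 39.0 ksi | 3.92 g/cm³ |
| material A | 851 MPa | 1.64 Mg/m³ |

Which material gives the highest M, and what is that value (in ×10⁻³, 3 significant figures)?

After converting to SI:
  material X: σ_y = 951.5 MPa, ρ = 8250 kg/m³
  material Y: σ_y = 59.70 MPa, ρ = 1220 kg/m³
  material D: σ_y = 47.90 MPa, ρ = 2320 kg/m³
  material F: σ_y = 268.9 MPa, ρ = 3920 kg/m³
  material A: σ_y = 851.0 MPa, ρ = 1640 kg/m³
  material A: M = 54.8×10⁻³
  material Y: M = 12.5×10⁻³
  material X: M = 11.7×10⁻³
  material F: M = 10.6×10⁻³
  material D: M = 5.69×10⁻³
Material A has the largest M.

material A, M = 54.8×10⁻³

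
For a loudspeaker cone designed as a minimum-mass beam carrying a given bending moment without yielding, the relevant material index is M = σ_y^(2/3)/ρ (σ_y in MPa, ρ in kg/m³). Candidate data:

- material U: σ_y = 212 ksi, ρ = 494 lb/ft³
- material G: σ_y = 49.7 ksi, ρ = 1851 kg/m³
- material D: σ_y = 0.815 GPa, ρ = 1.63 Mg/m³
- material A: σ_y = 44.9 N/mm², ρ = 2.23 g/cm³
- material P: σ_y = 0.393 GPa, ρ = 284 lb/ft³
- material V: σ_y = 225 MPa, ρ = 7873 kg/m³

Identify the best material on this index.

material D

Putting every candidate on a common basis:
  material U: σ_y = 1462 MPa, ρ = 7913 kg/m³
  material G: σ_y = 342.7 MPa, ρ = 1851 kg/m³
  material D: σ_y = 815.0 MPa, ρ = 1630 kg/m³
  material A: σ_y = 44.90 MPa, ρ = 2230 kg/m³
  material P: σ_y = 393.0 MPa, ρ = 4549 kg/m³
  material V: σ_y = 225.0 MPa, ρ = 7873 kg/m³
  material D: M = 53.5×10⁻³
  material G: M = 26.5×10⁻³
  material U: M = 16.3×10⁻³
  material P: M = 11.8×10⁻³
  material A: M = 5.66×10⁻³
  material V: M = 4.70×10⁻³
Material D has the largest M.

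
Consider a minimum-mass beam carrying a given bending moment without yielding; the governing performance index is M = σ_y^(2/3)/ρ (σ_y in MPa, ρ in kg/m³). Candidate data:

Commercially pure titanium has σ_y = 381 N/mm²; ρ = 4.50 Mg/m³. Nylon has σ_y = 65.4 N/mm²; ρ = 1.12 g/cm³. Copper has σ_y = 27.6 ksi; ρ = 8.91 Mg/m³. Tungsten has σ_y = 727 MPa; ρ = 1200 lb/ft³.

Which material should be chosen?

nylon

Normalizing units and computing the index:
  commercially pure titanium: σ_y = 381.0 MPa, ρ = 4500 kg/m³
  nylon: σ_y = 65.40 MPa, ρ = 1120 kg/m³
  copper: σ_y = 190.3 MPa, ρ = 8910 kg/m³
  tungsten: σ_y = 727.0 MPa, ρ = 19220 kg/m³
  nylon: M = 14.5×10⁻³
  commercially pure titanium: M = 11.7×10⁻³
  tungsten: M = 4.21×10⁻³
  copper: M = 3.71×10⁻³
The maximum is for nylon.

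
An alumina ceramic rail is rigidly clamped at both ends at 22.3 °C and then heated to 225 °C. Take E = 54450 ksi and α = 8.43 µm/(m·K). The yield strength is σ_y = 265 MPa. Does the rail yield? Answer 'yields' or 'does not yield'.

E = 54450 ksi = 375.4 GPa.
ΔT = 202.7 K. Constrained thermal stress σ = E·α·ΔT = 375.4×10³ MPa × 8.43×10⁻⁶ × 202.7 = 642 MPa (compressive).
Compare to σ_y = 265 MPa: σ ≥ σ_y, so it yields.

yields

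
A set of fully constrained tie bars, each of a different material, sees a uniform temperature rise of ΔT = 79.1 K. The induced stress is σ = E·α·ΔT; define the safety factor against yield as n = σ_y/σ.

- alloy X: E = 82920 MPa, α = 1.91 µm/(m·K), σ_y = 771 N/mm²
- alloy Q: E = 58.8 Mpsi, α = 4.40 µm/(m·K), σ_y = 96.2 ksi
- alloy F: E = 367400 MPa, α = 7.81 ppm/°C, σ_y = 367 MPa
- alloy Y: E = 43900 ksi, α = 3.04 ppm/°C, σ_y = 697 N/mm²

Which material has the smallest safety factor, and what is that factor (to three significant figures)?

alloy F, n = 1.62

With everything in SI (GPa, ×10⁻⁶/K, MPa):
  alloy X: E = 82.92, α = 1.91, σ_y = 771.0 → σ = 12.5 MPa, n = 61.5
  alloy Q: E = 405.4, α = 4.40, σ_y = 663.3 → σ = 141 MPa, n = 4.70
  alloy F: E = 367.4, α = 7.81, σ_y = 367.0 → σ = 227 MPa, n = 1.62
  alloy Y: E = 302.7, α = 3.04, σ_y = 697.0 → σ = 72.8 MPa, n = 9.58
The minimum is alloy F at n = 1.62.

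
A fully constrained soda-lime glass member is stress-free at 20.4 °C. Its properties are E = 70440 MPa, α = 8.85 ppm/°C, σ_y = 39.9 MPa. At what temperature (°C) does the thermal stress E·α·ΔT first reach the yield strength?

84.4 °C

E = 70440 MPa = 70.44 GPa.
E·α·ΔT = 39.90 MPa ⇒ ΔT = 39.90 / (70.44×10³ × 8.85×10⁻⁶) = 64.00 K.
T = 20.4 + 64.00 = 84.40 °C.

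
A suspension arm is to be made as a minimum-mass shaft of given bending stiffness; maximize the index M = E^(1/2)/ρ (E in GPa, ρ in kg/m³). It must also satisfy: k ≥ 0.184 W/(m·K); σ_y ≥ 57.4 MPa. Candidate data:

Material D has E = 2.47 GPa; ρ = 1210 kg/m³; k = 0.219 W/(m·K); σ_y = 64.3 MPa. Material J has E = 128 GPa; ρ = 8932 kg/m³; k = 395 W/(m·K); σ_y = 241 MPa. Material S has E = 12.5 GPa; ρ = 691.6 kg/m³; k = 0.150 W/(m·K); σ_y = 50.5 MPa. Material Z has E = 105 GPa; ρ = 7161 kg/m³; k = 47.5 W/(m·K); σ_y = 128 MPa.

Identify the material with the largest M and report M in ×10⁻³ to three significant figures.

Screen on constraints: k ≥ 0.184 W/(m·K); σ_y ≥ 57.4 MPa. Survivors: material D, material J, material Z.
Per-candidate index values:
  material Z: M = 1.43×10⁻³
  material D: M = 1.30×10⁻³
  material J: M = 1.27×10⁻³
The maximum is for material Z.

material Z, M = 1.43×10⁻³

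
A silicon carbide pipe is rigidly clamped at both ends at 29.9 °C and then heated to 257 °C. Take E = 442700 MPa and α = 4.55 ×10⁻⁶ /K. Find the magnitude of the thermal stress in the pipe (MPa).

457 MPa

E = 442700 MPa = 442.7 GPa.
ΔT = 227.1 K. Constrained thermal stress σ = E·α·ΔT = 442.7×10³ MPa × 4.55×10⁻⁶ × 227.1 = 457 MPa (compressive).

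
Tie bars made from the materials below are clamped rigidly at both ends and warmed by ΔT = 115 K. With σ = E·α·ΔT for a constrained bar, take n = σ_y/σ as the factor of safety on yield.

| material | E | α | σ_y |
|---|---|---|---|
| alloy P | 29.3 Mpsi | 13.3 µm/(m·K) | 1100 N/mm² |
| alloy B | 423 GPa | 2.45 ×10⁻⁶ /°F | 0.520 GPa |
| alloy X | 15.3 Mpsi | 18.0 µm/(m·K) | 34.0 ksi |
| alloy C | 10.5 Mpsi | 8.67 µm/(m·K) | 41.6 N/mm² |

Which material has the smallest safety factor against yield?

Per material, after unit conversion:
  alloy P: E = 202.0, α = 13.3, σ_y = 1100 → σ = 309 MPa, n = 3.56
  alloy B: E = 423.0, α = 4.41, σ_y = 520.0 → σ = 215 MPa, n = 2.42
  alloy X: E = 105.5, α = 18.0, σ_y = 234.4 → σ = 218 MPa, n = 1.07
  alloy C: E = 72.39, α = 8.67, σ_y = 41.60 → σ = 72.2 MPa, n = 0.576
Smallest n: alloy C with n = 0.576.

alloy C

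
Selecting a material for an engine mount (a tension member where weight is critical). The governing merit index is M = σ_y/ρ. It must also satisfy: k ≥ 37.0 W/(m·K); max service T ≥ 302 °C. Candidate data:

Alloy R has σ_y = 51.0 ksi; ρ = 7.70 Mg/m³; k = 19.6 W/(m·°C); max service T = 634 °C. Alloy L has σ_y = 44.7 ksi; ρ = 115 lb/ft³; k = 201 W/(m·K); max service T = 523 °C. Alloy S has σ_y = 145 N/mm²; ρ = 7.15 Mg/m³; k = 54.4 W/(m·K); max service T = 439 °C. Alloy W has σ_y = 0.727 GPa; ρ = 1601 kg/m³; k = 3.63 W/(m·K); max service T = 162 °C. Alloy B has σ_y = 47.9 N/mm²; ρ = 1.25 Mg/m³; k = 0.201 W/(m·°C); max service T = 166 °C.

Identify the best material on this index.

alloy L

Screen on constraints: k ≥ 37.0 W/(m·K); max service T ≥ 302 °C. Survivors: alloy L, alloy S.
In SI units:
  alloy L: σ_y = 308.2 MPa, ρ = 1842 kg/m³
  alloy S: σ_y = 145.0 MPa, ρ = 7150 kg/m³
  alloy L: M = 167 kN·m/kg
  alloy S: M = 20.3 kN·m/kg
Alloy L has the largest M.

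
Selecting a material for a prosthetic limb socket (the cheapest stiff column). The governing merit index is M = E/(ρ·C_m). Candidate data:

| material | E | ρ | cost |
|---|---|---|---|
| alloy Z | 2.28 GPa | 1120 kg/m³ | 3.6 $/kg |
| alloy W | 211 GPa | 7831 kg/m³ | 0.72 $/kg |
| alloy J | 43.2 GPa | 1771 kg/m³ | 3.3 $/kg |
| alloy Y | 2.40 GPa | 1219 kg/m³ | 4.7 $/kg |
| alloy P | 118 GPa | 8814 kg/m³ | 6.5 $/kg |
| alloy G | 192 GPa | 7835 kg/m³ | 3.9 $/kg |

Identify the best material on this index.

alloy W

Computing M directly (units already consistent):
  alloy W: M = 37.4 MN·m per $
  alloy J: M = 7.39 MN·m per $
  alloy G: M = 6.28 MN·m per $
  alloy P: M = 2.06 MN·m per $
  alloy Z: M = 0.565 MN·m per $
  alloy Y: M = 0.419 MN·m per $
Highest index: alloy W.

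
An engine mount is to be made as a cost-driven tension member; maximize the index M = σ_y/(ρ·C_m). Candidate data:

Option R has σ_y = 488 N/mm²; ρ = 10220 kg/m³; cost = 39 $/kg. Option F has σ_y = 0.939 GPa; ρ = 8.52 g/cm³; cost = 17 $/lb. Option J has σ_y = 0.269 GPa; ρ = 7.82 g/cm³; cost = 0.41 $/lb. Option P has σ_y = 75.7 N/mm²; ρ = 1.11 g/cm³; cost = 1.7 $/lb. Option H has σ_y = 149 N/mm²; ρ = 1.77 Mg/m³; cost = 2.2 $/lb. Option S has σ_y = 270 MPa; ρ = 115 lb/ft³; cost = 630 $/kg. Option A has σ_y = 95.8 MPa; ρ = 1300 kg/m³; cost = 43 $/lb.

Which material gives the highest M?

Putting every candidate on a common basis:
  option R: σ_y = 488.0 MPa, ρ = 10220 kg/m³, cost = 39.00 $/kg
  option F: σ_y = 939.0 MPa, ρ = 8520 kg/m³, cost = 37.48 $/kg
  option J: σ_y = 269.0 MPa, ρ = 7820 kg/m³, cost = 0.9039 $/kg
  option P: σ_y = 75.70 MPa, ρ = 1110 kg/m³, cost = 3.748 $/kg
  option H: σ_y = 149.0 MPa, ρ = 1770 kg/m³, cost = 4.850 $/kg
  option S: σ_y = 270.0 MPa, ρ = 1842 kg/m³, cost = 630.0 $/kg
  option A: σ_y = 95.80 MPa, ρ = 1300 kg/m³, cost = 94.80 $/kg
  option J: M = 38.1 kN·m per $
  option P: M = 18.2 kN·m per $
  option H: M = 17.4 kN·m per $
  option F: M = 2.94 kN·m per $
  option R: M = 1.22 kN·m per $
  option A: M = 0.777 kN·m per $
  option S: M = 0.233 kN·m per $
Highest index: option J.

option J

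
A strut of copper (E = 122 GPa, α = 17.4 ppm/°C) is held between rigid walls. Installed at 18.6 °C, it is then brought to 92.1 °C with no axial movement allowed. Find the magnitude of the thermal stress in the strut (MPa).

156 MPa

ΔT = 73.50 K. Constrained thermal stress σ = E·α·ΔT = 122.0×10³ MPa × 17.4×10⁻⁶ × 73.50 = 156 MPa (compressive).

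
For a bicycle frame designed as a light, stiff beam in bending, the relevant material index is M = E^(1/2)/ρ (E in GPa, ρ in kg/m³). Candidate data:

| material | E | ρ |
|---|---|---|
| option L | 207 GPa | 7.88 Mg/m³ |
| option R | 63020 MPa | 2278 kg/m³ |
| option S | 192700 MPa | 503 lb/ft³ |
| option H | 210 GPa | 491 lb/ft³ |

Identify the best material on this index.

Normalizing units and computing the index:
  option L: E = 207.0 GPa, ρ = 7880 kg/m³
  option R: E = 63.02 GPa, ρ = 2278 kg/m³
  option S: E = 192.7 GPa, ρ = 8057 kg/m³
  option H: E = 210.0 GPa, ρ = 7865 kg/m³
  option R: M = 3.48×10⁻³
  option H: M = 1.84×10⁻³
  option L: M = 1.83×10⁻³
  option S: M = 1.72×10⁻³
Option R has the largest M.

option R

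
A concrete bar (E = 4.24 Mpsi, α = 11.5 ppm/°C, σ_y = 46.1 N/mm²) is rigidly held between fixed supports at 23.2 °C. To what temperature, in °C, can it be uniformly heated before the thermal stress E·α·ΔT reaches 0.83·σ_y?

E = 4.24 Mpsi = 29.23 GPa.
σ_y = 46.1 N/mm² = 46.10 MPa.
E·α·ΔT = 38.26 MPa ⇒ ΔT = 38.26 / (29.23×10³ × 11.5×10⁻⁶) = 113.8 K.
T = 23.2 + 113.8 = 137.0 °C.

137 °C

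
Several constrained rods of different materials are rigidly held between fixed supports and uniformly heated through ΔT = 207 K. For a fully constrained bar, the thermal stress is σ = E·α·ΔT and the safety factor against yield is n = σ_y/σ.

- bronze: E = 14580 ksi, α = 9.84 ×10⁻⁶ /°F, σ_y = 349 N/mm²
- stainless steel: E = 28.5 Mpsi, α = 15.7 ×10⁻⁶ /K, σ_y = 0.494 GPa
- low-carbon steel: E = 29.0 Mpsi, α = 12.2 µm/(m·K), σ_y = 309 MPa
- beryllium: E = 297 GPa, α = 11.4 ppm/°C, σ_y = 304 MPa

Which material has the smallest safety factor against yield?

beryllium

With everything in SI (GPa, ×10⁻⁶/K, MPa):
  bronze: E = 100.5, α = 17.7, σ_y = 349.0 → σ = 369 MPa, n = 0.947
  stainless steel: E = 196.5, α = 15.7, σ_y = 494.0 → σ = 639 MPa, n = 0.774
  low-carbon steel: E = 199.9, α = 12.2, σ_y = 309.0 → σ = 505 MPa, n = 0.612
  beryllium: E = 297.0, α = 11.4, σ_y = 304.0 → σ = 701 MPa, n = 0.434
Beryllium has the lowest safety factor, n = 0.434.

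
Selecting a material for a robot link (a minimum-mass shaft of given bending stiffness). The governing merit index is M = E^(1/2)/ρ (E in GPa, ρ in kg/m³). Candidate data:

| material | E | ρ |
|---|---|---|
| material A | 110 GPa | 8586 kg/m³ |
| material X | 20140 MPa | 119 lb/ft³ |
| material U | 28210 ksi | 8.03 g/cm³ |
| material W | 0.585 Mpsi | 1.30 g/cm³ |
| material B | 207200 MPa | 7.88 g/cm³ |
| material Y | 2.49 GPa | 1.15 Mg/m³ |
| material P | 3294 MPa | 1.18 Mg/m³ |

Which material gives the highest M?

material X

In SI units:
  material A: E = 110.0 GPa, ρ = 8586 kg/m³
  material X: E = 20.14 GPa, ρ = 1906 kg/m³
  material U: E = 194.5 GPa, ρ = 8030 kg/m³
  material W: E = 4.033 GPa, ρ = 1300 kg/m³
  material B: E = 207.2 GPa, ρ = 7880 kg/m³
  material Y: E = 2.490 GPa, ρ = 1150 kg/m³
  material P: E = 3.294 GPa, ρ = 1180 kg/m³
  material X: M = 2.35×10⁻³
  material B: M = 1.83×10⁻³
  material U: M = 1.74×10⁻³
  material W: M = 1.54×10⁻³
  material P: M = 1.54×10⁻³
  material Y: M = 1.37×10⁻³
  material A: M = 1.22×10⁻³
Material X has the largest M.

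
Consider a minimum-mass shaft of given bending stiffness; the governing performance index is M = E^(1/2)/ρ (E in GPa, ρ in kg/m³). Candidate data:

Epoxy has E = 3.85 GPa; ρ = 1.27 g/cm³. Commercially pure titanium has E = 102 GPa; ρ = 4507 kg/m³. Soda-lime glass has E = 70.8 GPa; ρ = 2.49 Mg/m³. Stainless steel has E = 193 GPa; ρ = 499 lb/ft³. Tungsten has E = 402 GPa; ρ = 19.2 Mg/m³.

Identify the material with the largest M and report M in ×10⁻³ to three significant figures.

soda-lime glass, M = 3.38×10⁻³

After converting to SI:
  epoxy: E = 3.850 GPa, ρ = 1270 kg/m³
  commercially pure titanium: E = 102.0 GPa, ρ = 4507 kg/m³
  soda-lime glass: E = 70.80 GPa, ρ = 2490 kg/m³
  stainless steel: E = 193.0 GPa, ρ = 7993 kg/m³
  tungsten: E = 402.0 GPa, ρ = 19200 kg/m³
  soda-lime glass: M = 3.38×10⁻³
  commercially pure titanium: M = 2.24×10⁻³
  stainless steel: M = 1.74×10⁻³
  epoxy: M = 1.54×10⁻³
  tungsten: M = 1.04×10⁻³
Soda-lime glass ranks first.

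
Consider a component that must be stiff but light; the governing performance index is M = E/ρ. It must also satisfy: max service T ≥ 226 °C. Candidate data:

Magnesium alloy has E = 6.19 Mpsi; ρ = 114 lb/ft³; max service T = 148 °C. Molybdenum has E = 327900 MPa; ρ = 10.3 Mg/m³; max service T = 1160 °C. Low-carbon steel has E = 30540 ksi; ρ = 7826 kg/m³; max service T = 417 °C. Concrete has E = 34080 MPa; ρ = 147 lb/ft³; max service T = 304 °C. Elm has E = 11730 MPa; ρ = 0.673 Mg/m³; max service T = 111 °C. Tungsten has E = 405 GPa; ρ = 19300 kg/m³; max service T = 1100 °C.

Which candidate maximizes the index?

molybdenum

Screen on constraints: max service T ≥ 226 °C. Survivors: molybdenum, low-carbon steel, concrete, tungsten.
Putting every candidate on a common basis:
  molybdenum: E = 327.9 GPa, ρ = 10300 kg/m³
  low-carbon steel: E = 210.6 GPa, ρ = 7826 kg/m³
  concrete: E = 34.08 GPa, ρ = 2355 kg/m³
  tungsten: E = 405.0 GPa, ρ = 19300 kg/m³
  molybdenum: M = 31.8 MN·m/kg
  low-carbon steel: M = 26.9 MN·m/kg
  tungsten: M = 21.0 MN·m/kg
  concrete: M = 14.5 MN·m/kg
The maximum is for molybdenum.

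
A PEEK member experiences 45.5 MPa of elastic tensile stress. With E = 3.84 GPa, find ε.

0.0118

ε = σ/E = 45.5 / 3840 = 0.0118.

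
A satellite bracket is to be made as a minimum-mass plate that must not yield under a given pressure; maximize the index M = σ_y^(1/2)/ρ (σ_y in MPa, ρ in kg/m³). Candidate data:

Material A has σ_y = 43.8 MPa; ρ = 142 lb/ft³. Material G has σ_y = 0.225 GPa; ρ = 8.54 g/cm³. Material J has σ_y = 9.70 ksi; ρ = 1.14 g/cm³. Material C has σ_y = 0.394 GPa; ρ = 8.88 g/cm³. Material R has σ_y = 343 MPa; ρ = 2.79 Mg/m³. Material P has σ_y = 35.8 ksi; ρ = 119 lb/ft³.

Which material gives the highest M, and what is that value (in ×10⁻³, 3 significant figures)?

material P, M = 8.24×10⁻³

Putting every candidate on a common basis:
  material A: σ_y = 43.80 MPa, ρ = 2275 kg/m³
  material G: σ_y = 225.0 MPa, ρ = 8540 kg/m³
  material J: σ_y = 66.88 MPa, ρ = 1140 kg/m³
  material C: σ_y = 394.0 MPa, ρ = 8880 kg/m³
  material R: σ_y = 343.0 MPa, ρ = 2790 kg/m³
  material P: σ_y = 246.8 MPa, ρ = 1906 kg/m³
  material P: M = 8.24×10⁻³
  material J: M = 7.17×10⁻³
  material R: M = 6.64×10⁻³
  material A: M = 2.91×10⁻³
  material C: M = 2.24×10⁻³
  material G: M = 1.76×10⁻³
Material P ranks first.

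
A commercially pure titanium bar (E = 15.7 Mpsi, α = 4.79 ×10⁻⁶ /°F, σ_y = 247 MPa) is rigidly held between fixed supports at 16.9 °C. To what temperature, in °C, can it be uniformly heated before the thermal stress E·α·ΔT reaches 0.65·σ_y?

189 °C

E = 15.7 Mpsi = 108.2 GPa.
α = 4.79×10⁻⁶/°F × 9/5 = 8.62×10⁻⁶/K.
E·α·ΔT = 160.6 MPa ⇒ ΔT = 160.6 / (108.2×10³ × 8.62×10⁻⁶) = 172.0 K.
T = 16.9 + 172.0 = 188.9 °C.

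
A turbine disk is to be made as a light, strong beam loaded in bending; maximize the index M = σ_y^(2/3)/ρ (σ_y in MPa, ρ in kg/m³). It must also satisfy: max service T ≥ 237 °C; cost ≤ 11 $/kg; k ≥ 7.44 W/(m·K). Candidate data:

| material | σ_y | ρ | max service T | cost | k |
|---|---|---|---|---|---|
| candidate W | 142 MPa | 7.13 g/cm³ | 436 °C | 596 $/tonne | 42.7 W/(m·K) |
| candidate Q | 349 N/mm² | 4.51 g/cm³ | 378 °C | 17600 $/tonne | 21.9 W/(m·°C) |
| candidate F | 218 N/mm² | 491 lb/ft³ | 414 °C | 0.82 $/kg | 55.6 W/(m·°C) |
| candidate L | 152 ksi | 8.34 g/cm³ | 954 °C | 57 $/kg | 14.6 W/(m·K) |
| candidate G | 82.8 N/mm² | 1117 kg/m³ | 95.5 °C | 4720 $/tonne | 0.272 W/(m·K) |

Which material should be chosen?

Screen on constraints: max service T ≥ 237 °C; cost ≤ 11 $/kg; k ≥ 7.44 W/(m·K). Survivors: candidate W, candidate F.
In SI units:
  candidate W: σ_y = 142.0 MPa, ρ = 7130 kg/m³
  candidate F: σ_y = 218.0 MPa, ρ = 7865 kg/m³
  candidate F: M = 4.61×10⁻³
  candidate W: M = 3.82×10⁻³
Highest index: candidate F.

candidate F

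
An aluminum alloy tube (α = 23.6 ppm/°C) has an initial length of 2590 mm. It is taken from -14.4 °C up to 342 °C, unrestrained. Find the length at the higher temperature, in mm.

ΔT = 342 − (-14.4) = 356.4 K.
ΔL = α·L₀·ΔT = 23.6×10⁻⁶ × 2590 mm × 356.4 K = 21.8 mm.
L = L₀ + ΔL = 2590 + 21.8 = 2611.8 mm.

2611.8 mm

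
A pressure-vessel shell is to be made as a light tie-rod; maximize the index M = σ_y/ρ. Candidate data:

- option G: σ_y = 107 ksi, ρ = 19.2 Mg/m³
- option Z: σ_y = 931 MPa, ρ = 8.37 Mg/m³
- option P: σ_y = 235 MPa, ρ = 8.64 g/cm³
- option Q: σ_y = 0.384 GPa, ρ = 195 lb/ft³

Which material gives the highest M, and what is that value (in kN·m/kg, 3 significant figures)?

option Q, M = 123 kN·m/kg

After converting to SI:
  option G: σ_y = 737.7 MPa, ρ = 19200 kg/m³
  option Z: σ_y = 931.0 MPa, ρ = 8370 kg/m³
  option P: σ_y = 235.0 MPa, ρ = 8640 kg/m³
  option Q: σ_y = 384.0 MPa, ρ = 3124 kg/m³
  option Q: M = 123 kN·m/kg
  option Z: M = 111 kN·m/kg
  option G: M = 38.4 kN·m/kg
  option P: M = 27.2 kN·m/kg
Option Q ranks first.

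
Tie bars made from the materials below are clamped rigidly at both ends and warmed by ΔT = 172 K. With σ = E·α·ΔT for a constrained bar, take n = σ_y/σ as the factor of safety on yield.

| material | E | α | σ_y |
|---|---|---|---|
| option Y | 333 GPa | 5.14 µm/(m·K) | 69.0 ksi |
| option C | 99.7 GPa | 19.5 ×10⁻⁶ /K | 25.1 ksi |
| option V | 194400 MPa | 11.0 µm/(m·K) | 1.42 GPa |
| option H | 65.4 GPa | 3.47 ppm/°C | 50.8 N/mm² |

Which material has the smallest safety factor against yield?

Per material, after unit conversion:
  option Y: E = 333.0, α = 5.14, σ_y = 475.7 → σ = 294 MPa, n = 1.62
  option C: E = 99.70, α = 19.5, σ_y = 173.1 → σ = 334 MPa, n = 0.518
  option V: E = 194.4, α = 11.0, σ_y = 1420 → σ = 368 MPa, n = 3.86
  option H: E = 65.40, α = 3.47, σ_y = 50.80 → σ = 39.0 MPa, n = 1.30
The minimum is option C at n = 0.518.

option C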